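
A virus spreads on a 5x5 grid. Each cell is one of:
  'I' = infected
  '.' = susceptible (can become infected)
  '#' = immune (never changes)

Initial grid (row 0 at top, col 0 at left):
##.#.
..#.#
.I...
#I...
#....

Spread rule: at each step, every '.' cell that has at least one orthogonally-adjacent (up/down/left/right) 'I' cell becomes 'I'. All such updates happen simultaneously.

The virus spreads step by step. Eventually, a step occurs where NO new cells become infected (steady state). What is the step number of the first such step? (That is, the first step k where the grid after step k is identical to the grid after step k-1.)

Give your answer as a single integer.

Answer: 5

Derivation:
Step 0 (initial): 2 infected
Step 1: +5 new -> 7 infected
Step 2: +4 new -> 11 infected
Step 3: +4 new -> 15 infected
Step 4: +1 new -> 16 infected
Step 5: +0 new -> 16 infected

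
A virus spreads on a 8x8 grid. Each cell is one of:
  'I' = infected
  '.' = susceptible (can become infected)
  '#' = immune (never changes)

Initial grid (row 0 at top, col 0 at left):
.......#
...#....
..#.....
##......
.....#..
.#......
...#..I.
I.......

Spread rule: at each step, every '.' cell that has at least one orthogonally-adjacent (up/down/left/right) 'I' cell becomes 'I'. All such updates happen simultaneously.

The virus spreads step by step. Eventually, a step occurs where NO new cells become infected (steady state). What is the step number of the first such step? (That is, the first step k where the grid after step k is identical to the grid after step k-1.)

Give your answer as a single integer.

Answer: 15

Derivation:
Step 0 (initial): 2 infected
Step 1: +6 new -> 8 infected
Step 2: +9 new -> 17 infected
Step 3: +7 new -> 24 infected
Step 4: +7 new -> 31 infected
Step 5: +6 new -> 37 infected
Step 6: +6 new -> 43 infected
Step 7: +3 new -> 46 infected
Step 8: +1 new -> 47 infected
Step 9: +1 new -> 48 infected
Step 10: +1 new -> 49 infected
Step 11: +2 new -> 51 infected
Step 12: +2 new -> 53 infected
Step 13: +2 new -> 55 infected
Step 14: +1 new -> 56 infected
Step 15: +0 new -> 56 infected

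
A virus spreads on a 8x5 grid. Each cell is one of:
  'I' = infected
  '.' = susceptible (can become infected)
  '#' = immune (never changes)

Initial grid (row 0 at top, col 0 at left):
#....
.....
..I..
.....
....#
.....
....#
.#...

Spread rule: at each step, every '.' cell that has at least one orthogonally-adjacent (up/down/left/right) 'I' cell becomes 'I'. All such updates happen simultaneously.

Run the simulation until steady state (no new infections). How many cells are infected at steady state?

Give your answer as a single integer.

Answer: 36

Derivation:
Step 0 (initial): 1 infected
Step 1: +4 new -> 5 infected
Step 2: +8 new -> 13 infected
Step 3: +9 new -> 22 infected
Step 4: +5 new -> 27 infected
Step 5: +5 new -> 32 infected
Step 6: +2 new -> 34 infected
Step 7: +2 new -> 36 infected
Step 8: +0 new -> 36 infected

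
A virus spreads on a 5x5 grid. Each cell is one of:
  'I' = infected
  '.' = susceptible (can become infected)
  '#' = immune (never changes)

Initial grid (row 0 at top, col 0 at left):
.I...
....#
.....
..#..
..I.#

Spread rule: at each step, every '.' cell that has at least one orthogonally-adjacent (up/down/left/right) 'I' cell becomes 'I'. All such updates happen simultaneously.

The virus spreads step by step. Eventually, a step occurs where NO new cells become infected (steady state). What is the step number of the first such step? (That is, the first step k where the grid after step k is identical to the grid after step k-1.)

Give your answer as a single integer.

Step 0 (initial): 2 infected
Step 1: +5 new -> 7 infected
Step 2: +7 new -> 14 infected
Step 3: +7 new -> 21 infected
Step 4: +1 new -> 22 infected
Step 5: +0 new -> 22 infected

Answer: 5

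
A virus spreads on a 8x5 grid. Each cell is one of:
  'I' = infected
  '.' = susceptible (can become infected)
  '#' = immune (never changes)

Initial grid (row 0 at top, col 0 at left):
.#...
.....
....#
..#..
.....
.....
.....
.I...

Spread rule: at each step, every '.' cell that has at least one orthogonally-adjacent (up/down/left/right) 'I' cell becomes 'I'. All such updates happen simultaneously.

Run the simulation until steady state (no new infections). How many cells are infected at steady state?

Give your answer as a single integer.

Answer: 37

Derivation:
Step 0 (initial): 1 infected
Step 1: +3 new -> 4 infected
Step 2: +4 new -> 8 infected
Step 3: +5 new -> 13 infected
Step 4: +5 new -> 18 infected
Step 5: +4 new -> 22 infected
Step 6: +5 new -> 27 infected
Step 7: +4 new -> 31 infected
Step 8: +3 new -> 34 infected
Step 9: +2 new -> 36 infected
Step 10: +1 new -> 37 infected
Step 11: +0 new -> 37 infected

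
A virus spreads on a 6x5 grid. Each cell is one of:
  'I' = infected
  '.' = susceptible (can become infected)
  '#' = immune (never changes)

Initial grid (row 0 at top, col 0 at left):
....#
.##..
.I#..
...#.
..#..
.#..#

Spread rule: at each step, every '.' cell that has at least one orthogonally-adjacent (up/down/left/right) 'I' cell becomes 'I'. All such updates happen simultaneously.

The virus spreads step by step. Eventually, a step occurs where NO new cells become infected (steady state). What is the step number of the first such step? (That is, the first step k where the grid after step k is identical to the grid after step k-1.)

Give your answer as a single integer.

Answer: 15

Derivation:
Step 0 (initial): 1 infected
Step 1: +2 new -> 3 infected
Step 2: +4 new -> 7 infected
Step 3: +2 new -> 9 infected
Step 4: +2 new -> 11 infected
Step 5: +1 new -> 12 infected
Step 6: +1 new -> 13 infected
Step 7: +1 new -> 14 infected
Step 8: +2 new -> 16 infected
Step 9: +1 new -> 17 infected
Step 10: +1 new -> 18 infected
Step 11: +1 new -> 19 infected
Step 12: +1 new -> 20 infected
Step 13: +1 new -> 21 infected
Step 14: +1 new -> 22 infected
Step 15: +0 new -> 22 infected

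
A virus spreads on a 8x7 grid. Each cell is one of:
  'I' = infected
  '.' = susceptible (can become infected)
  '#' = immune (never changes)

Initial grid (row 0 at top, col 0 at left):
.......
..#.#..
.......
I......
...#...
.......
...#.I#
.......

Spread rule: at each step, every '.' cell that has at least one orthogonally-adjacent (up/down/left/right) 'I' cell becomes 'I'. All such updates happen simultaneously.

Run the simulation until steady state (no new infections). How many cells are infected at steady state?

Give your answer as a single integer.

Step 0 (initial): 2 infected
Step 1: +6 new -> 8 infected
Step 2: +10 new -> 18 infected
Step 3: +12 new -> 30 infected
Step 4: +9 new -> 39 infected
Step 5: +7 new -> 46 infected
Step 6: +3 new -> 49 infected
Step 7: +2 new -> 51 infected
Step 8: +0 new -> 51 infected

Answer: 51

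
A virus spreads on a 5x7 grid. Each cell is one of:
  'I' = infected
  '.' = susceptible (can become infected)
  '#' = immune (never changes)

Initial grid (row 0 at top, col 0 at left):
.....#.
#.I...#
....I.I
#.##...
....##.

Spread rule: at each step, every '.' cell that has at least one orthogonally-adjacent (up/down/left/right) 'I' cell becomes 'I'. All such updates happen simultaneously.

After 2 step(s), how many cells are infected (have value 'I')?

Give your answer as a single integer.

Answer: 19

Derivation:
Step 0 (initial): 3 infected
Step 1: +9 new -> 12 infected
Step 2: +7 new -> 19 infected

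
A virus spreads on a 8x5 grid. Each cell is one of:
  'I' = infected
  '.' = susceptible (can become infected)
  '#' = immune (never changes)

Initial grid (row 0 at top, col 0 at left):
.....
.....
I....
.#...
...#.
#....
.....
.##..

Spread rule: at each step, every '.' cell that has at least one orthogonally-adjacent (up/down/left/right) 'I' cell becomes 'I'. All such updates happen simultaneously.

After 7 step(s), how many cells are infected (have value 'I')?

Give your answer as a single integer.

Answer: 32

Derivation:
Step 0 (initial): 1 infected
Step 1: +3 new -> 4 infected
Step 2: +4 new -> 8 infected
Step 3: +5 new -> 13 infected
Step 4: +6 new -> 19 infected
Step 5: +5 new -> 24 infected
Step 6: +5 new -> 29 infected
Step 7: +3 new -> 32 infected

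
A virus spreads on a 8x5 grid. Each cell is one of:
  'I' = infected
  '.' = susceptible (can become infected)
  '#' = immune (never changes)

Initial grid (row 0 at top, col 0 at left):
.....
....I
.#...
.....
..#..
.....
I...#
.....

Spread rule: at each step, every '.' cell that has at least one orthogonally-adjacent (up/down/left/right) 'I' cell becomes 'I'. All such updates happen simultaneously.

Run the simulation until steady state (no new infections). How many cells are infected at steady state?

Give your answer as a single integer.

Step 0 (initial): 2 infected
Step 1: +6 new -> 8 infected
Step 2: +8 new -> 16 infected
Step 3: +10 new -> 26 infected
Step 4: +9 new -> 35 infected
Step 5: +2 new -> 37 infected
Step 6: +0 new -> 37 infected

Answer: 37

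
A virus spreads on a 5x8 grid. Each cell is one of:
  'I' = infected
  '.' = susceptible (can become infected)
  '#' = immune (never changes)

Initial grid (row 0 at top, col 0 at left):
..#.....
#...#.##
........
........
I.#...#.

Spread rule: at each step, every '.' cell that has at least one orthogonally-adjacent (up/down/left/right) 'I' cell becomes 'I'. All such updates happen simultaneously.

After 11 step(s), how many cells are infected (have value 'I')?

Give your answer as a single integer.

Answer: 33

Derivation:
Step 0 (initial): 1 infected
Step 1: +2 new -> 3 infected
Step 2: +2 new -> 5 infected
Step 3: +2 new -> 7 infected
Step 4: +3 new -> 10 infected
Step 5: +5 new -> 15 infected
Step 6: +5 new -> 20 infected
Step 7: +4 new -> 24 infected
Step 8: +4 new -> 28 infected
Step 9: +3 new -> 31 infected
Step 10: +1 new -> 32 infected
Step 11: +1 new -> 33 infected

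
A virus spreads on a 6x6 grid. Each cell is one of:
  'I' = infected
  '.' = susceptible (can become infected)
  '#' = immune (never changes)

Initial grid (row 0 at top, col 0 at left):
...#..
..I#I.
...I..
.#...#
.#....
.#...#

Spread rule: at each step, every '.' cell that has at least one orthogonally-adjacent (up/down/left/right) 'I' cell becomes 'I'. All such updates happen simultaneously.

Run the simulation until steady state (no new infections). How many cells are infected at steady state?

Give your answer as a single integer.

Answer: 29

Derivation:
Step 0 (initial): 3 infected
Step 1: +7 new -> 10 infected
Step 2: +8 new -> 18 infected
Step 3: +5 new -> 23 infected
Step 4: +4 new -> 27 infected
Step 5: +1 new -> 28 infected
Step 6: +1 new -> 29 infected
Step 7: +0 new -> 29 infected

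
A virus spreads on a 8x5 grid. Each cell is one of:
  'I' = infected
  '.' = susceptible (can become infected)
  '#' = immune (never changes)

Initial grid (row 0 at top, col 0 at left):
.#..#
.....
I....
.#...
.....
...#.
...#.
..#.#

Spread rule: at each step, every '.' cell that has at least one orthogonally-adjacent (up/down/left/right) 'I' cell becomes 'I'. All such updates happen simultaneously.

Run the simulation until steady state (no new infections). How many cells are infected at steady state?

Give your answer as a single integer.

Answer: 32

Derivation:
Step 0 (initial): 1 infected
Step 1: +3 new -> 4 infected
Step 2: +4 new -> 8 infected
Step 3: +5 new -> 13 infected
Step 4: +7 new -> 20 infected
Step 5: +7 new -> 27 infected
Step 6: +3 new -> 30 infected
Step 7: +1 new -> 31 infected
Step 8: +1 new -> 32 infected
Step 9: +0 new -> 32 infected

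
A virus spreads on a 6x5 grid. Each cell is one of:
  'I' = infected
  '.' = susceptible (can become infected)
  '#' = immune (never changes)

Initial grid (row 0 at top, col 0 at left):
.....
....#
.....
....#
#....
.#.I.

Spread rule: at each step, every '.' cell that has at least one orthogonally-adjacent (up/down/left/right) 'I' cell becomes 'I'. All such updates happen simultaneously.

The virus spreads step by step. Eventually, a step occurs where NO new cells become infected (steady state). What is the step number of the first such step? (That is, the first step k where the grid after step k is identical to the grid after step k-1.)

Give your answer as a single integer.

Answer: 9

Derivation:
Step 0 (initial): 1 infected
Step 1: +3 new -> 4 infected
Step 2: +3 new -> 7 infected
Step 3: +3 new -> 10 infected
Step 4: +4 new -> 14 infected
Step 5: +4 new -> 18 infected
Step 6: +4 new -> 22 infected
Step 7: +2 new -> 24 infected
Step 8: +1 new -> 25 infected
Step 9: +0 new -> 25 infected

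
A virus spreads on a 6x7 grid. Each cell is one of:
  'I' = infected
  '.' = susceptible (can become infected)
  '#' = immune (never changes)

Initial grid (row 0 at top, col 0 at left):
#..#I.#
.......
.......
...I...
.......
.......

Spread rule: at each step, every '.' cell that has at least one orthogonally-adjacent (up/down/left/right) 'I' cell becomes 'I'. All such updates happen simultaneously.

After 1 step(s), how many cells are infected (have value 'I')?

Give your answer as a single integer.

Step 0 (initial): 2 infected
Step 1: +6 new -> 8 infected

Answer: 8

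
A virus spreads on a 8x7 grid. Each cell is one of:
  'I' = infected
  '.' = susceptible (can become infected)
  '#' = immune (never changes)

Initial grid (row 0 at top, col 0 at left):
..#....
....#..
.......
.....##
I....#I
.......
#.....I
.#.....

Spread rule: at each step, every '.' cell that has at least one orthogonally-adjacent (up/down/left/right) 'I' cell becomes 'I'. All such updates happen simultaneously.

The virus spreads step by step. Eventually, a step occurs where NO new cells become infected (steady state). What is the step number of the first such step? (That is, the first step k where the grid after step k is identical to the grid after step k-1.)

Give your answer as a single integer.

Step 0 (initial): 3 infected
Step 1: +6 new -> 9 infected
Step 2: +7 new -> 16 infected
Step 3: +9 new -> 25 infected
Step 4: +8 new -> 33 infected
Step 5: +5 new -> 38 infected
Step 6: +2 new -> 40 infected
Step 7: +2 new -> 42 infected
Step 8: +3 new -> 45 infected
Step 9: +2 new -> 47 infected
Step 10: +1 new -> 48 infected
Step 11: +0 new -> 48 infected

Answer: 11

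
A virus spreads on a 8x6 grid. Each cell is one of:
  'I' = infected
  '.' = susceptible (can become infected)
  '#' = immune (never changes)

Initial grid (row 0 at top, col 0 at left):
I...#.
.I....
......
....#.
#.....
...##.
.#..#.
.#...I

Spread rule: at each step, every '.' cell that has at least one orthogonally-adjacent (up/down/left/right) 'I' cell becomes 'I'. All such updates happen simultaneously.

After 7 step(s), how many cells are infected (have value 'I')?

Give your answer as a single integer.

Answer: 40

Derivation:
Step 0 (initial): 3 infected
Step 1: +6 new -> 9 infected
Step 2: +7 new -> 16 infected
Step 3: +9 new -> 25 infected
Step 4: +8 new -> 33 infected
Step 5: +5 new -> 38 infected
Step 6: +1 new -> 39 infected
Step 7: +1 new -> 40 infected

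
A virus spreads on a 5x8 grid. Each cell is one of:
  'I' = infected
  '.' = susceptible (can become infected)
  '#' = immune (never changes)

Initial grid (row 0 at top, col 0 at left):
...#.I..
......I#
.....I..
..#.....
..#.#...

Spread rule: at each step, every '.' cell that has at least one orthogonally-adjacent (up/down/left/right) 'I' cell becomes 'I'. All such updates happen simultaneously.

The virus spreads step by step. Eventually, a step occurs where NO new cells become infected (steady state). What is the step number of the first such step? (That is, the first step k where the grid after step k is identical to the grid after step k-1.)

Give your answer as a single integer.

Answer: 8

Derivation:
Step 0 (initial): 3 infected
Step 1: +6 new -> 9 infected
Step 2: +7 new -> 16 infected
Step 3: +5 new -> 21 infected
Step 4: +4 new -> 25 infected
Step 5: +4 new -> 29 infected
Step 6: +4 new -> 33 infected
Step 7: +2 new -> 35 infected
Step 8: +0 new -> 35 infected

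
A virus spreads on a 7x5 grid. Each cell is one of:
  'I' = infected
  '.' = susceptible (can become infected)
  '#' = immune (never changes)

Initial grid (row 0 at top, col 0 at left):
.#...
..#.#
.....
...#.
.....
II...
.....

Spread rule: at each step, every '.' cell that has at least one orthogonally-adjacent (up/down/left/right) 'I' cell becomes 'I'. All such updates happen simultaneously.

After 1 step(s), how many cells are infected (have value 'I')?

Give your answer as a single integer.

Step 0 (initial): 2 infected
Step 1: +5 new -> 7 infected

Answer: 7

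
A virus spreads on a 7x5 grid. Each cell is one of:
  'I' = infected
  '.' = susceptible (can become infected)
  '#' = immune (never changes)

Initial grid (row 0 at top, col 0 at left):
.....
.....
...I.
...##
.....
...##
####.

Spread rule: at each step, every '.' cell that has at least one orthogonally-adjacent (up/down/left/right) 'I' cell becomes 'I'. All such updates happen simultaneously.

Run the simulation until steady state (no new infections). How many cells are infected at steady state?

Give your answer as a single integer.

Answer: 26

Derivation:
Step 0 (initial): 1 infected
Step 1: +3 new -> 4 infected
Step 2: +5 new -> 9 infected
Step 3: +6 new -> 15 infected
Step 4: +6 new -> 21 infected
Step 5: +4 new -> 25 infected
Step 6: +1 new -> 26 infected
Step 7: +0 new -> 26 infected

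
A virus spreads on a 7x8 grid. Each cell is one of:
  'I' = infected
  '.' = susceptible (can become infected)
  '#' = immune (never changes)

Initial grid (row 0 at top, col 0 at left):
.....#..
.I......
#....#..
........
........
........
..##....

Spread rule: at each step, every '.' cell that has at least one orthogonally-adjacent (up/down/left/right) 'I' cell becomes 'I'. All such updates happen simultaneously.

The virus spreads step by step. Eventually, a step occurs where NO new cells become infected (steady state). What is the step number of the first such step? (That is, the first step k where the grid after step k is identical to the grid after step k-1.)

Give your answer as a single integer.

Step 0 (initial): 1 infected
Step 1: +4 new -> 5 infected
Step 2: +5 new -> 10 infected
Step 3: +6 new -> 16 infected
Step 4: +7 new -> 23 infected
Step 5: +6 new -> 29 infected
Step 6: +7 new -> 36 infected
Step 7: +5 new -> 41 infected
Step 8: +4 new -> 45 infected
Step 9: +3 new -> 48 infected
Step 10: +2 new -> 50 infected
Step 11: +1 new -> 51 infected
Step 12: +0 new -> 51 infected

Answer: 12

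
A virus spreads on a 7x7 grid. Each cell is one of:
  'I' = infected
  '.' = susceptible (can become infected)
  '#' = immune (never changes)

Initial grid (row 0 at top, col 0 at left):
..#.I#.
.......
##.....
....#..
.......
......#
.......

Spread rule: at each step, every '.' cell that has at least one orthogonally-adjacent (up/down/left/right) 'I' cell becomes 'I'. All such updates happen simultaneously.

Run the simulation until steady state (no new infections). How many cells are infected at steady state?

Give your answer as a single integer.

Step 0 (initial): 1 infected
Step 1: +2 new -> 3 infected
Step 2: +3 new -> 6 infected
Step 3: +4 new -> 10 infected
Step 4: +6 new -> 16 infected
Step 5: +6 new -> 22 infected
Step 6: +7 new -> 29 infected
Step 7: +6 new -> 35 infected
Step 8: +5 new -> 40 infected
Step 9: +2 new -> 42 infected
Step 10: +1 new -> 43 infected
Step 11: +0 new -> 43 infected

Answer: 43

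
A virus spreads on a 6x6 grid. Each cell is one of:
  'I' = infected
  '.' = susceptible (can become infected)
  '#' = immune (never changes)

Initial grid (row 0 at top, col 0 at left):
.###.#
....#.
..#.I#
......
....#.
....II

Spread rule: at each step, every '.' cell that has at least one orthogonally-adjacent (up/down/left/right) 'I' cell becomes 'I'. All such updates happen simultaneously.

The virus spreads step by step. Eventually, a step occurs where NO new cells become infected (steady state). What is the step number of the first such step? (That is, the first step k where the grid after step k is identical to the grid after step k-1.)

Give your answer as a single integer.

Answer: 7

Derivation:
Step 0 (initial): 3 infected
Step 1: +4 new -> 7 infected
Step 2: +5 new -> 12 infected
Step 3: +4 new -> 16 infected
Step 4: +4 new -> 20 infected
Step 5: +4 new -> 24 infected
Step 6: +2 new -> 26 infected
Step 7: +0 new -> 26 infected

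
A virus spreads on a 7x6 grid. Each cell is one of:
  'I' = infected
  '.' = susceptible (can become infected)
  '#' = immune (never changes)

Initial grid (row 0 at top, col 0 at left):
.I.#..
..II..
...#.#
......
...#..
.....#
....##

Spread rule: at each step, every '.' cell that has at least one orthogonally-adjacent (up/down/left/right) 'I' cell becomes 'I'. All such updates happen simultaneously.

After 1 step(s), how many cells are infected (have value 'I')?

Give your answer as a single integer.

Answer: 8

Derivation:
Step 0 (initial): 3 infected
Step 1: +5 new -> 8 infected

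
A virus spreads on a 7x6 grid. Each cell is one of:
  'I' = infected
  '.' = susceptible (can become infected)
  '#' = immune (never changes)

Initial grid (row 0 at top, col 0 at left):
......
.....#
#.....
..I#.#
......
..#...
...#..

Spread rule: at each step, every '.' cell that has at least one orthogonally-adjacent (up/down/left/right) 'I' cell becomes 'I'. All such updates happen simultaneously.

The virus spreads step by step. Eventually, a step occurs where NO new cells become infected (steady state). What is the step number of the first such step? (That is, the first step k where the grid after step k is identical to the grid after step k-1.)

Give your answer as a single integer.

Step 0 (initial): 1 infected
Step 1: +3 new -> 4 infected
Step 2: +6 new -> 10 infected
Step 3: +8 new -> 18 infected
Step 4: +10 new -> 28 infected
Step 5: +6 new -> 34 infected
Step 6: +2 new -> 36 infected
Step 7: +0 new -> 36 infected

Answer: 7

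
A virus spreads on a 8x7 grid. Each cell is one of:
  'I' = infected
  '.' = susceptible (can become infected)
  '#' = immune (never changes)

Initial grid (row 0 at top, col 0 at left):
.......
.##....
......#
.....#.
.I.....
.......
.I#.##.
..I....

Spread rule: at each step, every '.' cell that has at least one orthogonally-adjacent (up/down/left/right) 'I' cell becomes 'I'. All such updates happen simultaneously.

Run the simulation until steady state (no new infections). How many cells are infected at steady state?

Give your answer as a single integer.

Answer: 49

Derivation:
Step 0 (initial): 3 infected
Step 1: +7 new -> 10 infected
Step 2: +9 new -> 19 infected
Step 3: +6 new -> 25 infected
Step 4: +6 new -> 31 infected
Step 5: +6 new -> 37 infected
Step 6: +6 new -> 43 infected
Step 7: +3 new -> 46 infected
Step 8: +2 new -> 48 infected
Step 9: +1 new -> 49 infected
Step 10: +0 new -> 49 infected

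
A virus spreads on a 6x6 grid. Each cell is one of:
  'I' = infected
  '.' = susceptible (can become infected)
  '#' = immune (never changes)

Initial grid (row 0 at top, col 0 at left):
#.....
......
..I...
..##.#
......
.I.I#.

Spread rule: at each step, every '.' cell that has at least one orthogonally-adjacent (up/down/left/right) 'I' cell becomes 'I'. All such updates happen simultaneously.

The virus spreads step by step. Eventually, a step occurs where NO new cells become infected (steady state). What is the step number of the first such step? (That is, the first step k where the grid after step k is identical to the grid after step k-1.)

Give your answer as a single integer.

Step 0 (initial): 3 infected
Step 1: +7 new -> 10 infected
Step 2: +9 new -> 19 infected
Step 3: +8 new -> 27 infected
Step 4: +3 new -> 30 infected
Step 5: +1 new -> 31 infected
Step 6: +0 new -> 31 infected

Answer: 6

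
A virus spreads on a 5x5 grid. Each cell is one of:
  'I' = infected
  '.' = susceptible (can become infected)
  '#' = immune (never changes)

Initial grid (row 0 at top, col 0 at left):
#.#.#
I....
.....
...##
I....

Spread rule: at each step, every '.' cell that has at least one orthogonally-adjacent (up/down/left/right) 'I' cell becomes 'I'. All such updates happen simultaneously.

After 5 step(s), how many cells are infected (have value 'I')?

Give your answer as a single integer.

Step 0 (initial): 2 infected
Step 1: +4 new -> 6 infected
Step 2: +5 new -> 11 infected
Step 3: +4 new -> 15 infected
Step 4: +4 new -> 19 infected
Step 5: +1 new -> 20 infected

Answer: 20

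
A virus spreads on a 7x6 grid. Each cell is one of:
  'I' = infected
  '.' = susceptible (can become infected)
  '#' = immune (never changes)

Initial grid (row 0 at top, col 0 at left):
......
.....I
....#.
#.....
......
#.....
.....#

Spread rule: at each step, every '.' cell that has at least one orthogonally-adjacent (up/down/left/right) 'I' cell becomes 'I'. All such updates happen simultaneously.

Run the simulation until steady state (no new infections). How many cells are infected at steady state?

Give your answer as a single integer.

Step 0 (initial): 1 infected
Step 1: +3 new -> 4 infected
Step 2: +3 new -> 7 infected
Step 3: +5 new -> 12 infected
Step 4: +6 new -> 18 infected
Step 5: +6 new -> 24 infected
Step 6: +6 new -> 30 infected
Step 7: +3 new -> 33 infected
Step 8: +3 new -> 36 infected
Step 9: +1 new -> 37 infected
Step 10: +1 new -> 38 infected
Step 11: +0 new -> 38 infected

Answer: 38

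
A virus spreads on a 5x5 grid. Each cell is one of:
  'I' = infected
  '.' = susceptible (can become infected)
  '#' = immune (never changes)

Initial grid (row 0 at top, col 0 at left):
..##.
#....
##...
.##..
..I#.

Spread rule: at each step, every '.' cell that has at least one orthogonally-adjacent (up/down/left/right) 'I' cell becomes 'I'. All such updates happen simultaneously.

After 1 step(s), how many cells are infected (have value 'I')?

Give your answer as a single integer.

Answer: 2

Derivation:
Step 0 (initial): 1 infected
Step 1: +1 new -> 2 infected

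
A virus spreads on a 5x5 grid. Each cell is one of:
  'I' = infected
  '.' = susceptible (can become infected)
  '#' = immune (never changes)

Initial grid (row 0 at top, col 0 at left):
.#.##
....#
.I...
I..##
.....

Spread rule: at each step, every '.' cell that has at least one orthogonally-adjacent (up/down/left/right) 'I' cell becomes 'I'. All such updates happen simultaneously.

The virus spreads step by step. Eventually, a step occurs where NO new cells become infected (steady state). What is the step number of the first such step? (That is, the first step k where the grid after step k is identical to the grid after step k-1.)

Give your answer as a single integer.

Answer: 6

Derivation:
Step 0 (initial): 2 infected
Step 1: +5 new -> 7 infected
Step 2: +5 new -> 12 infected
Step 3: +5 new -> 17 infected
Step 4: +1 new -> 18 infected
Step 5: +1 new -> 19 infected
Step 6: +0 new -> 19 infected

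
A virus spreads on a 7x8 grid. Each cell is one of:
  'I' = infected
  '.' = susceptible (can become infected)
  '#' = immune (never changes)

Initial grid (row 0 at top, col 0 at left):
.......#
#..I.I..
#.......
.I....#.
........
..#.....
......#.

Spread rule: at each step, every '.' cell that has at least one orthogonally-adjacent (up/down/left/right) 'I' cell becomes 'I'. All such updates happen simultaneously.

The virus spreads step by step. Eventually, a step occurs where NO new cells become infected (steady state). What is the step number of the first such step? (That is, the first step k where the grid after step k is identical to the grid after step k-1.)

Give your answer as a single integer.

Answer: 8

Derivation:
Step 0 (initial): 3 infected
Step 1: +11 new -> 14 infected
Step 2: +13 new -> 27 infected
Step 3: +7 new -> 34 infected
Step 4: +8 new -> 42 infected
Step 5: +5 new -> 47 infected
Step 6: +2 new -> 49 infected
Step 7: +1 new -> 50 infected
Step 8: +0 new -> 50 infected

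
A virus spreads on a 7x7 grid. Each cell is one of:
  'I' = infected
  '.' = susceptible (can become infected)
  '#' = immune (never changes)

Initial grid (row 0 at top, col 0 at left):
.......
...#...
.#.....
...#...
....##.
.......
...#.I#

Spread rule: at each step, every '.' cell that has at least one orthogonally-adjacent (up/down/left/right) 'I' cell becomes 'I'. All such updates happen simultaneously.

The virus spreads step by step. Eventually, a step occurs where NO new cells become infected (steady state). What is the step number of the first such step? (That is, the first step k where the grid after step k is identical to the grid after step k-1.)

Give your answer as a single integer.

Answer: 12

Derivation:
Step 0 (initial): 1 infected
Step 1: +2 new -> 3 infected
Step 2: +2 new -> 5 infected
Step 3: +2 new -> 7 infected
Step 4: +3 new -> 10 infected
Step 5: +5 new -> 15 infected
Step 6: +7 new -> 22 infected
Step 7: +7 new -> 29 infected
Step 8: +5 new -> 34 infected
Step 9: +4 new -> 38 infected
Step 10: +3 new -> 41 infected
Step 11: +1 new -> 42 infected
Step 12: +0 new -> 42 infected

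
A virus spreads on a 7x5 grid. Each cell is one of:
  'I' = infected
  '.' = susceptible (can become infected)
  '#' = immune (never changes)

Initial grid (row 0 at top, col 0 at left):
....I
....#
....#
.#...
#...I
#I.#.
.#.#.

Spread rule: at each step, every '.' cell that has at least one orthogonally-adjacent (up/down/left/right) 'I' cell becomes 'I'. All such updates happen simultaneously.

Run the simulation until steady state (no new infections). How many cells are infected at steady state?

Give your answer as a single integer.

Answer: 26

Derivation:
Step 0 (initial): 3 infected
Step 1: +6 new -> 9 infected
Step 2: +6 new -> 15 infected
Step 3: +4 new -> 19 infected
Step 4: +3 new -> 22 infected
Step 5: +2 new -> 24 infected
Step 6: +1 new -> 25 infected
Step 7: +1 new -> 26 infected
Step 8: +0 new -> 26 infected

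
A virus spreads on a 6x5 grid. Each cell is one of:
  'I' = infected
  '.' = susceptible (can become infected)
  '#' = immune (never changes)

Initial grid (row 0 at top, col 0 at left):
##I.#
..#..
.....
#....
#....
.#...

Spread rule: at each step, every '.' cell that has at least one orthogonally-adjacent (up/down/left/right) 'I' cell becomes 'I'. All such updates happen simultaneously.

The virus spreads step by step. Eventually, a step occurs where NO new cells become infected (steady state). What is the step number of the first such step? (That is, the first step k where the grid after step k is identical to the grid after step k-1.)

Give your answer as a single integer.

Answer: 8

Derivation:
Step 0 (initial): 1 infected
Step 1: +1 new -> 2 infected
Step 2: +1 new -> 3 infected
Step 3: +2 new -> 5 infected
Step 4: +3 new -> 8 infected
Step 5: +4 new -> 12 infected
Step 6: +6 new -> 18 infected
Step 7: +4 new -> 22 infected
Step 8: +0 new -> 22 infected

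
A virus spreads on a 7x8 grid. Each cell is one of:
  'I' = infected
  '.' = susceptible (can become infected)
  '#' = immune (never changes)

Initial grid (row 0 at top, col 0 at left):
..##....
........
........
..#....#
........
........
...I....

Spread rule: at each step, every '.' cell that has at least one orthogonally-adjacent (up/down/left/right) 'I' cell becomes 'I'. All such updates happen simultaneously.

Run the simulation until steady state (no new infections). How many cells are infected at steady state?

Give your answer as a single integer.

Step 0 (initial): 1 infected
Step 1: +3 new -> 4 infected
Step 2: +5 new -> 9 infected
Step 3: +7 new -> 16 infected
Step 4: +7 new -> 23 infected
Step 5: +8 new -> 31 infected
Step 6: +7 new -> 38 infected
Step 7: +5 new -> 43 infected
Step 8: +5 new -> 48 infected
Step 9: +3 new -> 51 infected
Step 10: +1 new -> 52 infected
Step 11: +0 new -> 52 infected

Answer: 52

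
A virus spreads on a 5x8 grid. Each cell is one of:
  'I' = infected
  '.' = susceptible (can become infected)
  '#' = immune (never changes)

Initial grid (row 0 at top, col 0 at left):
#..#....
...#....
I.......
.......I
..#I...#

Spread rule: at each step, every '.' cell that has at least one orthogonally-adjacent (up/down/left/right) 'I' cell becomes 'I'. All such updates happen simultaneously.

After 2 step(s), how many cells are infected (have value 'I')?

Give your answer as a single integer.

Step 0 (initial): 3 infected
Step 1: +7 new -> 10 infected
Step 2: +12 new -> 22 infected

Answer: 22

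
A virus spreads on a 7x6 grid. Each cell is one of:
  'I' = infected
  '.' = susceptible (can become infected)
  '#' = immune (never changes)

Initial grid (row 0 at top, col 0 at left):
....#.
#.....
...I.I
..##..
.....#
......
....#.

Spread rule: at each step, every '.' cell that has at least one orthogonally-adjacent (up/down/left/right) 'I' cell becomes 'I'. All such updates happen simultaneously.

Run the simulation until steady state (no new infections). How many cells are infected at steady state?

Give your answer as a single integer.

Step 0 (initial): 2 infected
Step 1: +5 new -> 7 infected
Step 2: +6 new -> 13 infected
Step 3: +5 new -> 18 infected
Step 4: +5 new -> 23 infected
Step 5: +6 new -> 29 infected
Step 6: +5 new -> 34 infected
Step 7: +2 new -> 36 infected
Step 8: +0 new -> 36 infected

Answer: 36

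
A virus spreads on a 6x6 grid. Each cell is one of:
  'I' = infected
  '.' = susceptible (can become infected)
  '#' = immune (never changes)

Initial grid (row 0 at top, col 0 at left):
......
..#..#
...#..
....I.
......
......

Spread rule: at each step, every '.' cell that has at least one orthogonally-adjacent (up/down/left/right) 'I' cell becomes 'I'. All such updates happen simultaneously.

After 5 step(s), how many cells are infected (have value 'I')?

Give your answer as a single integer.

Answer: 29

Derivation:
Step 0 (initial): 1 infected
Step 1: +4 new -> 5 infected
Step 2: +6 new -> 11 infected
Step 3: +7 new -> 18 infected
Step 4: +6 new -> 24 infected
Step 5: +5 new -> 29 infected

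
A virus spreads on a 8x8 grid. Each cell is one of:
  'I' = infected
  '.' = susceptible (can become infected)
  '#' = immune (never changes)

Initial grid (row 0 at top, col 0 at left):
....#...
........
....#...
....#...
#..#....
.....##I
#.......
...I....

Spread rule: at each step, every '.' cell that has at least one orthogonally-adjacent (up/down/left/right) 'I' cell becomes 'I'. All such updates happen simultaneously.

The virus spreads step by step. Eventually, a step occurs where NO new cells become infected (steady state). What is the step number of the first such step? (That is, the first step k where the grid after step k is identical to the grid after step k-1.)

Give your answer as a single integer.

Step 0 (initial): 2 infected
Step 1: +5 new -> 7 infected
Step 2: +9 new -> 16 infected
Step 3: +9 new -> 25 infected
Step 4: +6 new -> 31 infected
Step 5: +6 new -> 37 infected
Step 6: +5 new -> 42 infected
Step 7: +6 new -> 48 infected
Step 8: +4 new -> 52 infected
Step 9: +3 new -> 55 infected
Step 10: +1 new -> 56 infected
Step 11: +0 new -> 56 infected

Answer: 11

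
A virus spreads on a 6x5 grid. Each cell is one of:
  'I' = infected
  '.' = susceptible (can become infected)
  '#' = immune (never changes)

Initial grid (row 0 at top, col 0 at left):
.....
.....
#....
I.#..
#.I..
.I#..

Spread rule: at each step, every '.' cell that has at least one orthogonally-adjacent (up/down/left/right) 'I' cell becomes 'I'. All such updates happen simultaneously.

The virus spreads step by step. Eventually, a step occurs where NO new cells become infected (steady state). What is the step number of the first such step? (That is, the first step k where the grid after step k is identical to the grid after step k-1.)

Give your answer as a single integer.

Answer: 7

Derivation:
Step 0 (initial): 3 infected
Step 1: +4 new -> 7 infected
Step 2: +4 new -> 11 infected
Step 3: +5 new -> 16 infected
Step 4: +5 new -> 21 infected
Step 5: +4 new -> 25 infected
Step 6: +1 new -> 26 infected
Step 7: +0 new -> 26 infected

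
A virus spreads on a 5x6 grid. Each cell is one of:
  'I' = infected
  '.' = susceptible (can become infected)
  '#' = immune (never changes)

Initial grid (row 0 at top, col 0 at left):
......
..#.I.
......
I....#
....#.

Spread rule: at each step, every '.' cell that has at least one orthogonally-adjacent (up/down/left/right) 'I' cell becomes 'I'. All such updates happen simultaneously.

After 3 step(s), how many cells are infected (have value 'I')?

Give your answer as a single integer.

Step 0 (initial): 2 infected
Step 1: +7 new -> 9 infected
Step 2: +9 new -> 18 infected
Step 3: +6 new -> 24 infected

Answer: 24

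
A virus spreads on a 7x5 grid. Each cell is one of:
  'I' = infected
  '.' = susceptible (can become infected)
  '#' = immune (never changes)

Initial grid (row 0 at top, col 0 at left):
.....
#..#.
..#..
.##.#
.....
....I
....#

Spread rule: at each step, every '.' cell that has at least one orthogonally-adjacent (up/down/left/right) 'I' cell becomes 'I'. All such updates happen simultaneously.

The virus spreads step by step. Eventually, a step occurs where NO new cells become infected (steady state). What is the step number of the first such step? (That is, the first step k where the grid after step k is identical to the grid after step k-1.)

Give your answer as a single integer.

Answer: 12

Derivation:
Step 0 (initial): 1 infected
Step 1: +2 new -> 3 infected
Step 2: +3 new -> 6 infected
Step 3: +4 new -> 10 infected
Step 4: +4 new -> 14 infected
Step 5: +3 new -> 17 infected
Step 6: +2 new -> 19 infected
Step 7: +2 new -> 21 infected
Step 8: +2 new -> 23 infected
Step 9: +2 new -> 25 infected
Step 10: +2 new -> 27 infected
Step 11: +1 new -> 28 infected
Step 12: +0 new -> 28 infected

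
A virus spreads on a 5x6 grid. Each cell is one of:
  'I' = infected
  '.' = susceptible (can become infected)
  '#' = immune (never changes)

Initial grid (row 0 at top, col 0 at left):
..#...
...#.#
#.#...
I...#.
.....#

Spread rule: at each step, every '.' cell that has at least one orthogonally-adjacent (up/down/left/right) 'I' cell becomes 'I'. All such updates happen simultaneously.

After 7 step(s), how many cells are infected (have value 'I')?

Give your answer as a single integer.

Answer: 21

Derivation:
Step 0 (initial): 1 infected
Step 1: +2 new -> 3 infected
Step 2: +3 new -> 6 infected
Step 3: +3 new -> 9 infected
Step 4: +5 new -> 14 infected
Step 5: +3 new -> 17 infected
Step 6: +2 new -> 19 infected
Step 7: +2 new -> 21 infected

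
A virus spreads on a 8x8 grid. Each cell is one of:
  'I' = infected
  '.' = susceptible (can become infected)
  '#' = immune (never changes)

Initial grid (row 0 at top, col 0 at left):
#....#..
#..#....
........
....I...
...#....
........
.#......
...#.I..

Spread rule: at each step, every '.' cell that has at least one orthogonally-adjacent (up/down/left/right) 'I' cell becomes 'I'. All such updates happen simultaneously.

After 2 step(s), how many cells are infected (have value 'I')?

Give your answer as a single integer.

Step 0 (initial): 2 infected
Step 1: +7 new -> 9 infected
Step 2: +11 new -> 20 infected

Answer: 20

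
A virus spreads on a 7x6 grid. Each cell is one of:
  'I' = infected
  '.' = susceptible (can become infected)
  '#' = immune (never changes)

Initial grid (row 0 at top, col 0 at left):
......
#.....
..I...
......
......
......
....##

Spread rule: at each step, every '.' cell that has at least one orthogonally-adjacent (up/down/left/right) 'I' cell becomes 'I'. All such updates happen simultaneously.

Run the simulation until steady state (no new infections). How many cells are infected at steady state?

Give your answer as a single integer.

Answer: 39

Derivation:
Step 0 (initial): 1 infected
Step 1: +4 new -> 5 infected
Step 2: +8 new -> 13 infected
Step 3: +9 new -> 22 infected
Step 4: +9 new -> 31 infected
Step 5: +6 new -> 37 infected
Step 6: +2 new -> 39 infected
Step 7: +0 new -> 39 infected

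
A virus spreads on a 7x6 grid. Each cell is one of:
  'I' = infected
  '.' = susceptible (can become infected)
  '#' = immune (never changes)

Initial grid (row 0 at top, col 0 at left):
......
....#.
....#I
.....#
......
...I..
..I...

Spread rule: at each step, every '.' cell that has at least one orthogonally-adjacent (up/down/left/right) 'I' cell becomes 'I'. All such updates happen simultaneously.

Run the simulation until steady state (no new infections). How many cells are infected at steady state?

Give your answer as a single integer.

Step 0 (initial): 3 infected
Step 1: +6 new -> 9 infected
Step 2: +8 new -> 17 infected
Step 3: +8 new -> 25 infected
Step 4: +5 new -> 30 infected
Step 5: +4 new -> 34 infected
Step 6: +3 new -> 37 infected
Step 7: +2 new -> 39 infected
Step 8: +0 new -> 39 infected

Answer: 39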